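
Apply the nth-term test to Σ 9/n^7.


lim(n→∞) 9/n^7 = 0
lim aₙ = 0 → nth-term test is INCONCLUSIVE
(Need other tests; this is actually a convergent p-series with p=7 > 1)

Inconclusive (lim aₙ = 0; need another test)


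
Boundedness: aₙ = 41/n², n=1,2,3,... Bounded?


a₁ = 41, a₂ = 41/4, a₃ = 41/9, ...
0 < aₙ ≤ 41 for all n ≥ 1
The sequence IS bounded

Bounded (0 < aₙ ≤ 41)


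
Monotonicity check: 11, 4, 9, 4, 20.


Differences: -7, 5, -5, 16
Difference at position 2 is +5 (> 0) but position 1 is -7 (< 0) — sequence both rises and falls
→ NOT monotonic

Not monotonic


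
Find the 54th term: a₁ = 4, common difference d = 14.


aₙ = a₁ + (n-1)d
= 4 + (54-1)×14
= 4 + 742
= 746

a_54 = 746


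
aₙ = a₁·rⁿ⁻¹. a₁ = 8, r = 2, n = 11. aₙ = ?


aₙ = a₁·r^(n-1)
= 8×2^10
= 8×1024
= 8192

a_11 = 8192


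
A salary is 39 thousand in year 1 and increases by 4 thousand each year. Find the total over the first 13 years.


aₙ = 39 + (13-1)×4 = 87
Sₙ = n(a₁+aₙ)/2 = 13×(39+87)/2
= 13×126/2 = 819

S_13 = 819


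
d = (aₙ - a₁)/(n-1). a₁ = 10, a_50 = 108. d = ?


d = (aₙ - a₁)/(n-1)
= (108 - 10)/(50-1)
= 98/49 = 2

d = 2


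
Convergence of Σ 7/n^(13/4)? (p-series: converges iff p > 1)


p-series test: Σ c/n^p converges if p > 1, diverges if p ≤ 1 (constant c > 0 doesn't affect convergence).
p = 13/4
13/4 > 1 → CONVERGES

Converges (p = 13/4 > 1)


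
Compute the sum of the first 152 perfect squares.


n = 152
n(n+1)(2n+1)/6 = 152×153×305/6
= 7093080/6 = 1182180

Σk² = 1182180


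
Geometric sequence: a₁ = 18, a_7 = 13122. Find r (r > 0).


r^(n-1) = aₙ/a₁
r^6 = 13122/18 = 729
r = 729^(1/6)
= ±3; taking r > 0 gives r = 3

r = 3


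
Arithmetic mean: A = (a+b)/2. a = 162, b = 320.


AM = (162 + 320)/2 = 482/2 = 241

AM = 241


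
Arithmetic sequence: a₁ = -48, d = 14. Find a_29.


aₙ = a₁ + (n-1)d
= -48 + (29-1)×14
= -48 + 392
= 344

a_29 = 344


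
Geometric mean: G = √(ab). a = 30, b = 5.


GM = √(30×5) = √150 = 12.2474

GM = 12.2474


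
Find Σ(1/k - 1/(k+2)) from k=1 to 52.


Telescoping with gap 2: two head and two tail terms survive.
= (1 + 1/2) - (1/53 + 1/54)
= 3/2 - 1/53 - 1/54 = 2093/1431

Sum = 2093/1431


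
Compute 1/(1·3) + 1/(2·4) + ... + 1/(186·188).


1/(k(k+2)) = (1/2)·(1/k - 1/(k+2)) (partial fractions)
Telescoping: Σ = (1/2)·(1 + 1/2 - 1/187 - 1/188) = 52359/70312

Sum = 52359/70312


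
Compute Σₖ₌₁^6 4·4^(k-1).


Sₙ = 4×(4^6 - 1)/(4 - 1)
= 4×(4096 - 1)/3
= 4×4095/3
= 5460

S_6 = 5460


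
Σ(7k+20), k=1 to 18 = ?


Σ(7k+20) = 7·Σk + 20·n
= 7·171 + 20·18
= 1197 + 360 = 1557

Σ = 1557


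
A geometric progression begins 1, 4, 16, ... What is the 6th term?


aₙ = a₁·r^(n-1)
= 1×4^5
= 1×1024
= 1024

a_6 = 1024


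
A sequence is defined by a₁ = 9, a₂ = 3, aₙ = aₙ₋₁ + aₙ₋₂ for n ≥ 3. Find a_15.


Computing iteratively: 9, 3, 12, 15, 27, 42, 69, 111, 180, 291, 471, 762, ...
a_15 = 3228

a_15 = 3228


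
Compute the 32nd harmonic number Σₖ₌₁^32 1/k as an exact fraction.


H_32 = 1/1 + 1/2 + 1/3 + ... + 1/32
= 586061125622639/144403552893600
≈ 4.0585

H_32 = 586061125622639/144403552893600 ≈ 4.0585


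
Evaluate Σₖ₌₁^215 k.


n(n+1)/2 = 215×216/2 = 46440/2 = 23220

Σk = 23220


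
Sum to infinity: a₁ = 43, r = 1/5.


S∞ = a₁/(1-r) = 43/(1 - 1/5)
= 43/(4/5)
= 215/4

S∞ = 215/4


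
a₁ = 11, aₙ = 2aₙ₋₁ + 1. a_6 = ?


Computing step by step:
a_1 = 11
a_2 = 23
a_3 = 47
a_4 = 95
a_5 = 191
a_6 = 383


a_6 = 383


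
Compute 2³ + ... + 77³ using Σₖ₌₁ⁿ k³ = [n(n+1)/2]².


Σₖ₌2^77 k³ = [77·78/2]² − [1·2/2]²
= 9018009 − 1 = 9018008

Σk³ = 9018008


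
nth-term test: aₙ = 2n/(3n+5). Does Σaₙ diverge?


lim(n→∞) 2n/(3n+5) = 2/3 = 2/3  (divide numerator and denominator by n)
lim aₙ = 2/3 ≠ 0 → series DIVERGES

Diverges (lim aₙ = 2/3 ≠ 0)


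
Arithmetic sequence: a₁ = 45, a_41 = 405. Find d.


d = (aₙ - a₁)/(n-1)
= (405 - 45)/(41-1)
= 360/40 = 9

d = 9


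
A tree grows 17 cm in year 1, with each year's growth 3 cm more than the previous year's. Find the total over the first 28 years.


aₙ = 17 + (28-1)×3 = 98
Sₙ = n(a₁+aₙ)/2 = 28×(17+98)/2
= 28×115/2 = 1610

S_28 = 1610


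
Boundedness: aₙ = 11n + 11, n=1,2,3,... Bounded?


aₙ = 11n + 11 → as n→∞, aₙ→∞
No finite upper bound exists
The sequence is UNBOUNDED

Unbounded (aₙ → ∞ as n → ∞)


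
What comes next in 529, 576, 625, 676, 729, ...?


Pattern: perfect squares: n²
Terms: 529, 576, 625, 676, 729
Next term = 784

Next term = 784


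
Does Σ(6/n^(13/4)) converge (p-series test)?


p-series test: Σ c/n^p converges if p > 1, diverges if p ≤ 1 (constant c > 0 doesn't affect convergence).
p = 13/4
13/4 > 1 → CONVERGES

Converges (p = 13/4 > 1)


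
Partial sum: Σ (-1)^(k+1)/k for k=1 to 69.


S = 1 - 1/2 + 1/3 - 1/4 + 1/5 - 1/6 + 1/7 - 1/8 ± ...
= 0.7003
(Full series converges to +ln(2) ≈ +0.6931)

S_69 = 0.7003


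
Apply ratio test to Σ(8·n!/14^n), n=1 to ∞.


aₙ = 8·n!/14^n
a_{n+1}/aₙ = (n+1)!/14^(n+1) × 14^n/n!  (constant 8 cancels)
= (n+1)/14
L = lim(n→∞) (n+1)/14 = ∞
L > 1 → series DIVERGES

Diverges (ratio test: L = ∞ > 1)


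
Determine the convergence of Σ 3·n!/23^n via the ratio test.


aₙ = 3·n!/23^n
a_{n+1}/aₙ = (n+1)!/23^(n+1) × 23^n/n!  (constant 3 cancels)
= (n+1)/23
L = lim(n→∞) (n+1)/23 = ∞
L > 1 → series DIVERGES

Diverges (ratio test: L = ∞ > 1)


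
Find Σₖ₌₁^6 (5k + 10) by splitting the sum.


Σ(5k+10) = 5·Σk + 10·n
= 5·21 + 10·6
= 105 + 60 = 165

Σ = 165


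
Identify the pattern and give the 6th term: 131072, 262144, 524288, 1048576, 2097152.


Pattern: powers of 2: 2ⁿ
Terms: 131072, 262144, 524288, 1048576, 2097152
Next term = 4194304

Next term = 4194304


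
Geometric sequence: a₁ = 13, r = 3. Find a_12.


aₙ = a₁·r^(n-1)
= 13×3^11
= 13×177147
= 2302911

a_12 = 2302911


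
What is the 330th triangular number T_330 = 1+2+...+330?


n(n+1)/2 = 330×331/2 = 109230/2 = 54615

Σk = 54615


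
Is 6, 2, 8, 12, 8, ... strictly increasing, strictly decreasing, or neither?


Differences: -4, 6, 4, -4
Difference at position 2 is +6 (> 0) but position 1 is -4 (< 0) — sequence both rises and falls
→ NOT monotonic

Not monotonic


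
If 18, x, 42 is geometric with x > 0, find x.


GM = √(18×42) = √756 = 27.4955

GM = 27.4955


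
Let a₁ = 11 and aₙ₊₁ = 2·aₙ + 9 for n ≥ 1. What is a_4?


Computing step by step:
a_1 = 11
a_2 = 31
a_3 = 71
a_4 = 151


a_4 = 151


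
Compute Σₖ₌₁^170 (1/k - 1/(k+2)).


Telescoping with gap 2: two head and two tail terms survive.
= (1 + 1/2) - (1/171 + 1/172)
= 3/2 - 1/171 - 1/172 = 43775/29412

Sum = 43775/29412


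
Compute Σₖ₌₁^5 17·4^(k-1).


Sₙ = 17×(4^5 - 1)/(4 - 1)
= 17×(1024 - 1)/3
= 17×1023/3
= 5797

S_5 = 5797


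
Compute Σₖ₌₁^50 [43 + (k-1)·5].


aₙ = 43 + (50-1)×5 = 288
Sₙ = n(a₁+aₙ)/2 = 50×(43+288)/2
= 50×331/2 = 8275

S_50 = 8275


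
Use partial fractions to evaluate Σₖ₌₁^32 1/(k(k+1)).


1/(k(k+1)) = 1/k - 1/(k+1) (partial fractions)
Telescoping: Σ = 1 - 1/33 = 32/33

Sum = 32/33


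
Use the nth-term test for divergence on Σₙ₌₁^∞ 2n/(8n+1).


lim(n→∞) 2n/(8n+1) = 2/8 = 1/4  (divide numerator and denominator by n)
lim aₙ = 1/4 ≠ 0 → series DIVERGES

Diverges (lim aₙ = 1/4 ≠ 0)


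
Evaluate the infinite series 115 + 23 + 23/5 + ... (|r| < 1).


S∞ = a₁/(1-r) = 115/(1 - 1/5)
= 115/(4/5)
= 575/4

S∞ = 575/4


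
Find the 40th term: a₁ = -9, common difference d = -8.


aₙ = a₁ + (n-1)d
= -9 + (40-1)×-8
= -9 - 312
= -321

a_40 = -321


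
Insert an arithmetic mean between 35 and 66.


AM = (35 + 66)/2 = 101/2 = 50.5

AM = 50.5


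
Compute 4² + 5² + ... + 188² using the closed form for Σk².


Σₖ₌4^188 k² = Σₖ₌₁^188 k² − Σₖ₌₁^3 k²
= 188·189·377/6 − 3·4·7/6
= 2232594 − 14 = 2232580

Σk² = 2232580


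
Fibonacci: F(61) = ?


Fibonacci sequence: 1, 1, 2, 3, 5, 8, 13, 21, 34, 55, 89, ...
F(61) = 2504730781961

F(61) = 2504730781961


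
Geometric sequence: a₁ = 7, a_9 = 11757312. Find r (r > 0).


r^(n-1) = aₙ/a₁
r^8 = 11757312/7 = 1679616
r = 1679616^(1/8)
= ±6; taking r > 0 gives r = 6

r = 6


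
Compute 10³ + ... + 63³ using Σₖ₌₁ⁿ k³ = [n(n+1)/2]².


Σₖ₌10^63 k³ = [63·64/2]² − [9·10/2]²
= 4064256 − 2025 = 4062231

Σk³ = 4062231


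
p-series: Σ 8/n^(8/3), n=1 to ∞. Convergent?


p-series test: Σ c/n^p converges if p > 1, diverges if p ≤ 1 (constant c > 0 doesn't affect convergence).
p = 8/3
8/3 > 1 → CONVERGES

Converges (p = 8/3 > 1)


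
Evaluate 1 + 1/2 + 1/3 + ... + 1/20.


H_20 = 1/1 + 1/2 + 1/3 + ... + 1/20
= 55835135/15519504
≈ 3.5977

H_20 = 55835135/15519504 ≈ 3.5977


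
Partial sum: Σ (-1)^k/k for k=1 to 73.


S = -1 + 1/2 - 1/3 + 1/4 - 1/5 + 1/6 - 1/7 + 1/8 ± ...
= -0.6999
(Full series converges to -ln(2) ≈ -0.6931)

S_73 = -0.6999


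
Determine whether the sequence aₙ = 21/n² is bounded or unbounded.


a₁ = 21, a₂ = 21/4, a₃ = 21/9, ...
0 < aₙ ≤ 21 for all n ≥ 1
The sequence IS bounded

Bounded (0 < aₙ ≤ 21)


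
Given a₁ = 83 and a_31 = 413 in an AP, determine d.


d = (aₙ - a₁)/(n-1)
= (413 - 83)/(31-1)
= 330/30 = 11

d = 11


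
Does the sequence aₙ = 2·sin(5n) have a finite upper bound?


For all n, -1 ≤ sin(5n) ≤ 1, so -2 ≤ 2·sin(5n) ≤ 2
Lower bound: -2, Upper bound: 2
The sequence IS bounded

Bounded (-2 ≤ aₙ ≤ 2)


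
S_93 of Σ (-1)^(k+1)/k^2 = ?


S = 1 - 1/4 + 1/9 - 1/16 + 1/25 - 1/36 + 1/49 - 1/64 ± ...
= 0.8225
(Full series converges to +π²/12 ≈ +0.8225)

S_93 = 0.8225


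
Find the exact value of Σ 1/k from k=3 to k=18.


Σₖ₌3^18 1/k = 1/3 + 1/4 + 1/5 + ... + 1/18
= 8148181/4084080
≈ 1.9951

Sum = 8148181/4084080 ≈ 1.9951


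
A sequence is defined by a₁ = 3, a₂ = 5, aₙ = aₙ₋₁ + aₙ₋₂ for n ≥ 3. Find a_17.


Computing iteratively: 3, 5, 8, 13, 21, 34, 55, 89, 144, 233, 377, 610, ...
a_17 = 6765

a_17 = 6765


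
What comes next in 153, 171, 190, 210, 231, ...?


Pattern: triangular numbers: n(n+1)/2
Terms: 153, 171, 190, 210, 231
Next term = 253

Next term = 253


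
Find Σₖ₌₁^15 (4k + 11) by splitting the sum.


Σ(4k+11) = 4·Σk + 11·n
= 4·120 + 11·15
= 480 + 165 = 645

Σ = 645


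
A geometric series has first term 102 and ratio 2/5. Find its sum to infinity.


S∞ = a₁/(1-r) = 102/(1 - 2/5)
= 102/(3/5)
= 170

S∞ = 170


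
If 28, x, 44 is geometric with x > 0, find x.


GM = √(28×44) = √1232 = 35.0999

GM = 35.0999


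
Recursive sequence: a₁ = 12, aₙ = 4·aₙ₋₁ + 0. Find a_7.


Computing step by step:
a_1 = 12
a_2 = 48
a_3 = 192
a_4 = 768
a_5 = 3072
a_6 = 12288
a_7 = 49152


a_7 = 49152


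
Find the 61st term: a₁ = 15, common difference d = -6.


aₙ = a₁ + (n-1)d
= 15 + (61-1)×-6
= 15 - 360
= -345

a_61 = -345


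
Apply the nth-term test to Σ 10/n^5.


lim(n→∞) 10/n^5 = 0
lim aₙ = 0 → nth-term test is INCONCLUSIVE
(Need other tests; this is actually a convergent p-series with p=5 > 1)

Inconclusive (lim aₙ = 0; need another test)


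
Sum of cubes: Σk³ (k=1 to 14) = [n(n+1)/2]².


n(n+1)/2 = 14×15/2 = 105
Σk³ = 105² = 11025

Σk³ = 11025


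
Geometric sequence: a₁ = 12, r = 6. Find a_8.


aₙ = a₁·r^(n-1)
= 12×6^7
= 12×279936
= 3359232

a_8 = 3359232


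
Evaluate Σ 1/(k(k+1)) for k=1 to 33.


1/(k(k+1)) = 1/k - 1/(k+1) (partial fractions)
Telescoping: Σ = 1 - 1/34 = 33/34

Sum = 33/34


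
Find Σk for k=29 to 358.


Σₖ₌29^358 k = Σₖ₌₁^358 k − Σₖ₌₁^28 k
= 358·359/2 − 28·29/2
= 64261 − 406 = 63855

Σk = 63855


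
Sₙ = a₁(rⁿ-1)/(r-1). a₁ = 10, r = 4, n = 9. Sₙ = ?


Sₙ = 10×(4^9 - 1)/(4 - 1)
= 10×(262144 - 1)/3
= 10×262143/3
= 873810

S_9 = 873810


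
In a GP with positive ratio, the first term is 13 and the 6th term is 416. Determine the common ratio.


r^(n-1) = aₙ/a₁
r^5 = 416/13 = 32
r = 32^(1/5)
= 2

r = 2


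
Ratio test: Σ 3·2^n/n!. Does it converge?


aₙ = 3·2^n/n!
a_{n+1}/aₙ = 2^(n+1)/(n+1)! × n!/2^n  (constant 3 cancels)
= 2/(n+1)
L = lim(n→∞) 2/(n+1) = 0
L < 1 → series CONVERGES

Converges (ratio test: L = 0 < 1)


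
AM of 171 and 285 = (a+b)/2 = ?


AM = (171 + 285)/2 = 456/2 = 228

AM = 228


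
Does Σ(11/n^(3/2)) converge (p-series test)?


p-series test: Σ c/n^p converges if p > 1, diverges if p ≤ 1 (constant c > 0 doesn't affect convergence).
p = 3/2
3/2 > 1 → CONVERGES

Converges (p = 3/2 > 1)


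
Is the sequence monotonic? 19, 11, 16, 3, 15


Differences: -8, 5, -13, 12
Difference at position 2 is +5 (> 0) but position 1 is -8 (< 0) — sequence both rises and falls
→ NOT monotonic

Not monotonic


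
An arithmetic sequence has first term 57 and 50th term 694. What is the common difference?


d = (aₙ - a₁)/(n-1)
= (694 - 57)/(50-1)
= 637/49 = 13

d = 13


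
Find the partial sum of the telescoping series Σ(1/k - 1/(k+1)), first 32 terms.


Telescoping: adjacent terms cancel.
= 1/1 - 1/33
= 1 - 1/33 = 32/33

Sum = 32/33


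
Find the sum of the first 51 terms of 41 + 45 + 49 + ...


aₙ = 41 + (51-1)×4 = 241
Sₙ = n(a₁+aₙ)/2 = 51×(41+241)/2
= 51×282/2 = 7191

S_51 = 7191


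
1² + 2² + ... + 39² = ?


n = 39
n(n+1)(2n+1)/6 = 39×40×79/6
= 123240/6 = 20540

Σk² = 20540


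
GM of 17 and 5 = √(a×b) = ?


GM = √(17×5) = √85 = 9.2195

GM = 9.2195


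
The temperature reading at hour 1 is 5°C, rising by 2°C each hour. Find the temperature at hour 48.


aₙ = a₁ + (n-1)d
= 5 + (48-1)×2
= 5 + 94
= 99

a_48 = 99


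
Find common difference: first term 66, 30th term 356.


d = (aₙ - a₁)/(n-1)
= (356 - 66)/(30-1)
= 290/29 = 10

d = 10


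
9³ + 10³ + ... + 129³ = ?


Σₖ₌9^129 k³ = [129·130/2]² − [8·9/2]²
= 70308225 − 1296 = 70306929

Σk³ = 70306929


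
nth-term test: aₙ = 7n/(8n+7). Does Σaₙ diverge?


lim(n→∞) 7n/(8n+7) = 7/8 = 7/8  (divide numerator and denominator by n)
lim aₙ = 7/8 ≠ 0 → series DIVERGES

Diverges (lim aₙ = 7/8 ≠ 0)


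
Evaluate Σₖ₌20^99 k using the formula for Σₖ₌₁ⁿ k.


Σₖ₌20^99 k = Σₖ₌₁^99 k − Σₖ₌₁^19 k
= 99·100/2 − 19·20/2
= 4950 − 190 = 4760

Σk = 4760


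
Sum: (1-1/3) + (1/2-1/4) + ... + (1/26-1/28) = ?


Telescoping with gap 2: two head and two tail terms survive.
= (1 + 1/2) - (1/27 + 1/28)
= 3/2 - 1/27 - 1/28 = 1079/756

Sum = 1079/756


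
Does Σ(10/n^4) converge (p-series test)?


p-series test: Σ c/n^p converges if p > 1, diverges if p ≤ 1 (constant c > 0 doesn't affect convergence).
p = 4
4 > 1 → CONVERGES

Converges (p = 4 > 1)


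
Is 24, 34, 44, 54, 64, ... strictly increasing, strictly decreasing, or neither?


Differences: 10, 10, 10, 10
All differences > 0 → strictly INCREASING

Monotonically increasing


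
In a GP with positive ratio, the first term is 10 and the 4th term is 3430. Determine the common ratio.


r^(n-1) = aₙ/a₁
r^3 = 3430/10 = 343
r = 343^(1/3)
= 7

r = 7


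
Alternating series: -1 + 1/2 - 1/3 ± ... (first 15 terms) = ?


S = -1 + 1/2 - 1/3 + 1/4 - 1/5 + 1/6 - 1/7 + 1/8 ± ...
= -0.7254
(Full series converges to -ln(2) ≈ -0.6931)

S_15 = -0.7254


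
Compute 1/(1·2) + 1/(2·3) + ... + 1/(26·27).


1/(k(k+1)) = 1/k - 1/(k+1) (partial fractions)
Telescoping: Σ = 1 - 1/27 = 26/27

Sum = 26/27


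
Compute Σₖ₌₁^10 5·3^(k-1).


Sₙ = 5×(3^10 - 1)/(3 - 1)
= 5×(59049 - 1)/2
= 5×59048/2
= 147620

S_10 = 147620


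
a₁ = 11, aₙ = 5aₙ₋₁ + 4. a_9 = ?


Computing step by step:
a_1 = 11
a_2 = 59
a_3 = 299
a_4 = 1499
a_5 = 7499
a_6 = 37499
a_7 = 187499
a_8 = 937499
a_9 = 4687499


a_9 = 4687499


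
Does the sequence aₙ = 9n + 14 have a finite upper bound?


aₙ = 9n + 14 → as n→∞, aₙ→∞
No finite upper bound exists
The sequence is UNBOUNDED

Unbounded (aₙ → ∞ as n → ∞)


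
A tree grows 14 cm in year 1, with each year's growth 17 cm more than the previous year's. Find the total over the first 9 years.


aₙ = 14 + (9-1)×17 = 150
Sₙ = n(a₁+aₙ)/2 = 9×(14+150)/2
= 9×164/2 = 738

S_9 = 738


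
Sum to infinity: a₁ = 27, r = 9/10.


S∞ = a₁/(1-r) = 27/(1 - 9/10)
= 27/(1/10)
= 270

S∞ = 270


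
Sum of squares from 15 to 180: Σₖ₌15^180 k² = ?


Σₖ₌15^180 k² = Σₖ₌₁^180 k² − Σₖ₌₁^14 k²
= 180·181·361/6 − 14·15·29/6
= 1960230 − 1015 = 1959215

Σk² = 1959215


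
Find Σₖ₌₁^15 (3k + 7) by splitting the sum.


Σ(3k+7) = 3·Σk + 7·n
= 3·120 + 7·15
= 360 + 105 = 465

Σ = 465


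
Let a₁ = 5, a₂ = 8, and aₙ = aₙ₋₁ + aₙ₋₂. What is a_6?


Computing iteratively: 5, 8, 13, 21, 34, 55
a_6 = 55

a_6 = 55


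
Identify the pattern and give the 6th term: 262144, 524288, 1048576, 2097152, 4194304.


Pattern: powers of 2: 2ⁿ
Terms: 262144, 524288, 1048576, 2097152, 4194304
Next term = 8388608

Next term = 8388608


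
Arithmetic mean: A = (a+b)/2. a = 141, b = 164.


AM = (141 + 164)/2 = 305/2 = 152.5

AM = 152.5


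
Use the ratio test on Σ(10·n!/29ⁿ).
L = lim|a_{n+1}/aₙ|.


aₙ = 10·n!/29^n
a_{n+1}/aₙ = (n+1)!/29^(n+1) × 29^n/n!  (constant 10 cancels)
= (n+1)/29
L = lim(n→∞) (n+1)/29 = ∞
L > 1 → series DIVERGES

Diverges (ratio test: L = ∞ > 1)


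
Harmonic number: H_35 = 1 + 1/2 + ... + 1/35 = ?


H_35 = 1/1 + 1/2 + 1/3 + ... + 1/35
= 54437269998109/13127595717600
≈ 4.1468

H_35 = 54437269998109/13127595717600 ≈ 4.1468


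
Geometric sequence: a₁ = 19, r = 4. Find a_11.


aₙ = a₁·r^(n-1)
= 19×4^10
= 19×1048576
= 19922944

a_11 = 19922944


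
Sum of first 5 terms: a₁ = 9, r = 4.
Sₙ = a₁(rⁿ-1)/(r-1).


Sₙ = 9×(4^5 - 1)/(4 - 1)
= 9×(1024 - 1)/3
= 9×1023/3
= 3069

S_5 = 3069


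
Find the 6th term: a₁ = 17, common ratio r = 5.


aₙ = a₁·r^(n-1)
= 17×5^5
= 17×3125
= 53125

a_6 = 53125


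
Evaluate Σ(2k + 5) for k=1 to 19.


Σ(2k+5) = 2·Σk + 5·n
= 2·190 + 5·19
= 380 + 95 = 475

Σ = 475


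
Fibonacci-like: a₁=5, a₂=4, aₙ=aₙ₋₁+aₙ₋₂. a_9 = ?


Computing iteratively: 5, 4, 9, 13, 22, 35, 57, 92, 149
a_9 = 149

a_9 = 149


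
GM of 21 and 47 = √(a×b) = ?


GM = √(21×47) = √987 = 31.4166

GM = 31.4166


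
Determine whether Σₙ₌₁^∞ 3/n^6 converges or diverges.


p-series test: Σ c/n^p converges if p > 1, diverges if p ≤ 1 (constant c > 0 doesn't affect convergence).
p = 6
6 > 1 → CONVERGES

Converges (p = 6 > 1)


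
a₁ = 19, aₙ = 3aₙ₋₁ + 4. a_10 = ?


Computing step by step:
a_1 = 19
a_2 = 61
a_3 = 187
a_4 = 565
a_5 = 1699
a_6 = 5101
a_7 = 15307
a_8 = 45925
a_9 = 137779
a_10 = 413341


a_10 = 413341


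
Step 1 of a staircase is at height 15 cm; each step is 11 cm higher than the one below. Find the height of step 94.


aₙ = a₁ + (n-1)d
= 15 + (94-1)×11
= 15 + 1023
= 1038

a_94 = 1038


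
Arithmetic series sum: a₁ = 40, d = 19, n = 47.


aₙ = 40 + (47-1)×19 = 914
Sₙ = n(a₁+aₙ)/2 = 47×(40+914)/2
= 47×954/2 = 22419

S_47 = 22419


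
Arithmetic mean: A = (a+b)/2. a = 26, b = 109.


AM = (26 + 109)/2 = 135/2 = 67.5

AM = 67.5


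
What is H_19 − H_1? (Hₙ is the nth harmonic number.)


Σₖ₌2^19 1/k = 1/2 + 1/3 + 1/4 + ... + 1/19
= 197698279/77597520
≈ 2.5477

Sum = 197698279/77597520 ≈ 2.5477


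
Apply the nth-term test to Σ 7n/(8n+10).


lim(n→∞) 7n/(8n+10) = 7/8 = 7/8  (divide numerator and denominator by n)
lim aₙ = 7/8 ≠ 0 → series DIVERGES

Diverges (lim aₙ = 7/8 ≠ 0)


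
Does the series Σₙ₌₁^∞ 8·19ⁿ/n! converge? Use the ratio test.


aₙ = 8·19^n/n!
a_{n+1}/aₙ = 19^(n+1)/(n+1)! × n!/19^n  (constant 8 cancels)
= 19/(n+1)
L = lim(n→∞) 19/(n+1) = 0
L < 1 → series CONVERGES

Converges (ratio test: L = 0 < 1)


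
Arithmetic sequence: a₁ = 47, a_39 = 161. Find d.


d = (aₙ - a₁)/(n-1)
= (161 - 47)/(39-1)
= 114/38 = 3

d = 3


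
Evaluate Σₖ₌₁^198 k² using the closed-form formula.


n = 198
n(n+1)(2n+1)/6 = 198×199×397/6
= 15642594/6 = 2607099

Σk² = 2607099


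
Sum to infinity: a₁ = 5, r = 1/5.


S∞ = a₁/(1-r) = 5/(1 - 1/5)
= 5/(4/5)
= 25/4

S∞ = 25/4


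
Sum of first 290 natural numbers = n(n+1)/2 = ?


n(n+1)/2 = 290×291/2 = 84390/2 = 42195

Σk = 42195


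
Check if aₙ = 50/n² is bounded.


a₁ = 50, a₂ = 50/4, a₃ = 50/9, ...
0 < aₙ ≤ 50 for all n ≥ 1
The sequence IS bounded

Bounded (0 < aₙ ≤ 50)


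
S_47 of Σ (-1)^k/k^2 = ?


S = -1 + 1/4 - 1/9 + 1/16 - 1/25 + 1/36 - 1/49 + 1/64 ± ...
= -0.8227
(Full series converges to -π²/12 ≈ -0.8225)

S_47 = -0.8227


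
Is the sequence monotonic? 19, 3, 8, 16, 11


Differences: -16, 5, 8, -5
Difference at position 2 is +5 (> 0) but position 1 is -16 (< 0) — sequence both rises and falls
→ NOT monotonic

Not monotonic


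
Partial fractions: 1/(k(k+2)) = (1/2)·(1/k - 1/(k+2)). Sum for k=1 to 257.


1/(k(k+2)) = (1/2)·(1/k - 1/(k+2)) (partial fractions)
Telescoping: Σ = (1/2)·(1 + 1/2 - 1/258 - 1/259) = 24929/33411

Sum = 24929/33411


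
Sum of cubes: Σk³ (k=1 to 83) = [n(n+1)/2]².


n(n+1)/2 = 83×84/2 = 3486
Σk³ = 3486² = 12152196

Σk³ = 12152196


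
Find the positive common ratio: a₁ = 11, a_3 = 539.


r^(n-1) = aₙ/a₁
r^2 = 539/11 = 49
r = 49^(1/2)
= ±7; taking r > 0 gives r = 7

r = 7


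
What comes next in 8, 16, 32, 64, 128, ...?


Pattern: powers of 2: 2ⁿ
Terms: 8, 16, 32, 64, 128
Next term = 256

Next term = 256


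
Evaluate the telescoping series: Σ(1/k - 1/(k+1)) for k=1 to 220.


Telescoping: adjacent terms cancel.
= 1/1 - 1/221
= 1 - 1/221 = 220/221

Sum = 220/221


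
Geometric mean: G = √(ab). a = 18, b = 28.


GM = √(18×28) = √504 = 22.4499

GM = 22.4499


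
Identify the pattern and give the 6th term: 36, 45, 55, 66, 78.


Pattern: triangular numbers: n(n+1)/2
Terms: 36, 45, 55, 66, 78
Next term = 91

Next term = 91


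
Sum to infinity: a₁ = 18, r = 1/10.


S∞ = a₁/(1-r) = 18/(1 - 1/10)
= 18/(9/10)
= 20

S∞ = 20


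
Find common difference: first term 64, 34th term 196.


d = (aₙ - a₁)/(n-1)
= (196 - 64)/(34-1)
= 132/33 = 4

d = 4


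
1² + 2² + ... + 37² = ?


n = 37
n(n+1)(2n+1)/6 = 37×38×75/6
= 105450/6 = 17575

Σk² = 17575


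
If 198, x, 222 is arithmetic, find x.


AM = (198 + 222)/2 = 420/2 = 210

AM = 210


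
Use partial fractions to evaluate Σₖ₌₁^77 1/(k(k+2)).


1/(k(k+2)) = (1/2)·(1/k - 1/(k+2)) (partial fractions)
Telescoping: Σ = (1/2)·(1 + 1/2 - 1/78 - 1/79) = 4543/6162

Sum = 4543/6162


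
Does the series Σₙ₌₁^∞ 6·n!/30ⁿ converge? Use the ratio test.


aₙ = 6·n!/30^n
a_{n+1}/aₙ = (n+1)!/30^(n+1) × 30^n/n!  (constant 6 cancels)
= (n+1)/30
L = lim(n→∞) (n+1)/30 = ∞
L > 1 → series DIVERGES

Diverges (ratio test: L = ∞ > 1)


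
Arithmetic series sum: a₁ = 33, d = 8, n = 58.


aₙ = 33 + (58-1)×8 = 489
Sₙ = n(a₁+aₙ)/2 = 58×(33+489)/2
= 58×522/2 = 15138

S_58 = 15138


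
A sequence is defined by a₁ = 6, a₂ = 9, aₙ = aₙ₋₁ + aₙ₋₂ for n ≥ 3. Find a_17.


Computing iteratively: 6, 9, 15, 24, 39, 63, 102, 165, 267, 432, 699, 1131, ...
a_17 = 12543

a_17 = 12543


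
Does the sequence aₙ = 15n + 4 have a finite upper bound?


aₙ = 15n + 4 → as n→∞, aₙ→∞
No finite upper bound exists
The sequence is UNBOUNDED

Unbounded (aₙ → ∞ as n → ∞)


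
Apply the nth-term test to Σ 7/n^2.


lim(n→∞) 7/n^2 = 0
lim aₙ = 0 → nth-term test is INCONCLUSIVE
(Need other tests; this is actually a convergent p-series with p=2 > 1)

Inconclusive (lim aₙ = 0; need another test)


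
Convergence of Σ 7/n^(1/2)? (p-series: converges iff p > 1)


p-series test: Σ c/n^p converges if p > 1, diverges if p ≤ 1 (constant c > 0 doesn't affect convergence).
p = 1/2
1/2 ≤ 1 → DIVERGES

Diverges (p = 1/2 ≤ 1)


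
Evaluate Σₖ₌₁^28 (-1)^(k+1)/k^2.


S = 1 - 1/4 + 1/9 - 1/16 + 1/25 - 1/36 + 1/49 - 1/64 ± ...
= 0.8219
(Full series converges to +π²/12 ≈ +0.8225)

S_28 = 0.8219


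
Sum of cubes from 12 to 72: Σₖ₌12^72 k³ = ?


Σₖ₌12^72 k³ = [72·73/2]² − [11·12/2]²
= 6906384 − 4356 = 6902028

Σk³ = 6902028


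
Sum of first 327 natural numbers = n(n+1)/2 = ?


n(n+1)/2 = 327×328/2 = 107256/2 = 53628

Σk = 53628


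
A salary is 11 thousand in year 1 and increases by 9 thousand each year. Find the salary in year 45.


aₙ = a₁ + (n-1)d
= 11 + (45-1)×9
= 11 + 396
= 407

a_45 = 407


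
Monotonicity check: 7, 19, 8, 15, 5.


Differences: 12, -11, 7, -10
Difference at position 1 is +12 (> 0) but position 2 is -11 (< 0) — sequence both rises and falls
→ NOT monotonic

Not monotonic


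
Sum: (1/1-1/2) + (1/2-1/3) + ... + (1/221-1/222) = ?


Telescoping: adjacent terms cancel.
= 1/1 - 1/222
= 1 - 1/222 = 221/222

Sum = 221/222


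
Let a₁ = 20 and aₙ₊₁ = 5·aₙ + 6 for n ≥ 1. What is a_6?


Computing step by step:
a_1 = 20
a_2 = 106
a_3 = 536
a_4 = 2686
a_5 = 13436
a_6 = 67186


a_6 = 67186


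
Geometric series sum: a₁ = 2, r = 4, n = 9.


Sₙ = 2×(4^9 - 1)/(4 - 1)
= 2×(262144 - 1)/3
= 2×262143/3
= 174762

S_9 = 174762


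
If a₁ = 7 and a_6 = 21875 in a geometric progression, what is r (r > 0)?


r^(n-1) = aₙ/a₁
r^5 = 21875/7 = 3125
r = 3125^(1/5)
= 5

r = 5


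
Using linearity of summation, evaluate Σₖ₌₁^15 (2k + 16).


Σ(2k+16) = 2·Σk + 16·n
= 2·120 + 16·15
= 240 + 240 = 480

Σ = 480


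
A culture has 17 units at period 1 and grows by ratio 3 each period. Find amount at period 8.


aₙ = a₁·r^(n-1)
= 17×3^7
= 17×2187
= 37179

a_8 = 37179


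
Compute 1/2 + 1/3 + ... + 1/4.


Σₖ₌2^4 1/k = 1/2 + 1/3 + 1/4
= 13/12
≈ 1.0833

Sum = 13/12 ≈ 1.0833


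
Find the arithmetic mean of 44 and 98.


AM = (44 + 98)/2 = 142/2 = 71

AM = 71


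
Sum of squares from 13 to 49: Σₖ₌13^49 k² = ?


Σₖ₌13^49 k² = Σₖ₌₁^49 k² − Σₖ₌₁^12 k²
= 49·50·99/6 − 12·13·25/6
= 40425 − 650 = 39775

Σk² = 39775


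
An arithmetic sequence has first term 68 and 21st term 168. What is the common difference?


d = (aₙ - a₁)/(n-1)
= (168 - 68)/(21-1)
= 100/20 = 5

d = 5


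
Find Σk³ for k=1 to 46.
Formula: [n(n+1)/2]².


n(n+1)/2 = 46×47/2 = 1081
Σk³ = 1081² = 1168561

Σk³ = 1168561


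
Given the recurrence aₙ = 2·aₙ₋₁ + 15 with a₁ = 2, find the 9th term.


Computing step by step:
a_1 = 2
a_2 = 19
a_3 = 53
a_4 = 121
a_5 = 257
a_6 = 529
a_7 = 1073
a_8 = 2161
a_9 = 4337


a_9 = 4337


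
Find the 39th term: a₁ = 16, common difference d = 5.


aₙ = a₁ + (n-1)d
= 16 + (39-1)×5
= 16 + 190
= 206

a_39 = 206


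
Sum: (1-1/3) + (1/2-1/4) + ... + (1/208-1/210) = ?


Telescoping with gap 2: two head and two tail terms survive.
= (1 + 1/2) - (1/209 + 1/210)
= 3/2 - 1/209 - 1/210 = 32708/21945

Sum = 32708/21945


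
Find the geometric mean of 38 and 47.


GM = √(38×47) = √1786 = 42.2611

GM = 42.2611


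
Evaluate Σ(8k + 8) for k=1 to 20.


Σ(8k+8) = 8·Σk + 8·n
= 8·210 + 8·20
= 1680 + 160 = 1840

Σ = 1840


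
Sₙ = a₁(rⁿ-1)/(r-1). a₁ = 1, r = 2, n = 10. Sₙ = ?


Sₙ = 1×(2^10 - 1)/(2 - 1)
= 1×(1024 - 1)/1
= 1×1023/1
= 1023

S_10 = 1023


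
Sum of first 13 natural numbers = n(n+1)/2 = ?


n(n+1)/2 = 13×14/2 = 182/2 = 91

Σk = 91


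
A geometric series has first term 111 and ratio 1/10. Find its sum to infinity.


S∞ = a₁/(1-r) = 111/(1 - 1/10)
= 111/(9/10)
= 370/3

S∞ = 370/3


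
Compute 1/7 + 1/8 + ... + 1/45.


Σₖ₌7^45 1/k = 1/7 + 1/8 + 1/9 + ... + 1/45
= 2617230034104616867/1345655451257488800
≈ 1.9449

Sum = 2617230034104616867/1345655451257488800 ≈ 1.9449


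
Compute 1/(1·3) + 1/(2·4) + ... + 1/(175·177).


1/(k(k+2)) = (1/2)·(1/k - 1/(k+2)) (partial fractions)
Telescoping: Σ = (1/2)·(1 + 1/2 - 1/176 - 1/177) = 46375/62304

Sum = 46375/62304


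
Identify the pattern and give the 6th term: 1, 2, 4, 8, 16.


Pattern: powers of 2: 2ⁿ
Terms: 1, 2, 4, 8, 16
Next term = 32

Next term = 32


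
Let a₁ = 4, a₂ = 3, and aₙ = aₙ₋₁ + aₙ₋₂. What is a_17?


Computing iteratively: 4, 3, 7, 10, 17, 27, 44, 71, 115, 186, 301, 487, ...
a_17 = 5401

a_17 = 5401


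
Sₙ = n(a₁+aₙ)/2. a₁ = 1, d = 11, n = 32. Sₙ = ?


aₙ = 1 + (32-1)×11 = 342
Sₙ = n(a₁+aₙ)/2 = 32×(1+342)/2
= 32×343/2 = 5488

S_32 = 5488


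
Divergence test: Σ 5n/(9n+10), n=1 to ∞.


lim(n→∞) 5n/(9n+10) = 5/9 = 5/9  (divide numerator and denominator by n)
lim aₙ = 5/9 ≠ 0 → series DIVERGES

Diverges (lim aₙ = 5/9 ≠ 0)


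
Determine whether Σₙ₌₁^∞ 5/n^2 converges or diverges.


p-series test: Σ c/n^p converges if p > 1, diverges if p ≤ 1 (constant c > 0 doesn't affect convergence).
p = 2
2 > 1 → CONVERGES

Converges (p = 2 > 1)


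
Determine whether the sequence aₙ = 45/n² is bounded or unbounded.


a₁ = 45, a₂ = 45/4, a₃ = 45/9, ...
0 < aₙ ≤ 45 for all n ≥ 1
The sequence IS bounded

Bounded (0 < aₙ ≤ 45)


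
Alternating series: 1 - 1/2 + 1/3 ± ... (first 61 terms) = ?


S = 1 - 1/2 + 1/3 - 1/4 + 1/5 - 1/6 + 1/7 - 1/8 ± ...
= 0.7013
(Full series converges to +ln(2) ≈ +0.6931)

S_61 = 0.7013


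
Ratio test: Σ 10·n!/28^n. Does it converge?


aₙ = 10·n!/28^n
a_{n+1}/aₙ = (n+1)!/28^(n+1) × 28^n/n!  (constant 10 cancels)
= (n+1)/28
L = lim(n→∞) (n+1)/28 = ∞
L > 1 → series DIVERGES

Diverges (ratio test: L = ∞ > 1)


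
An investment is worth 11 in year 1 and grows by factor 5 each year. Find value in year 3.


aₙ = a₁·r^(n-1)
= 11×5^2
= 11×25
= 275

a_3 = 275


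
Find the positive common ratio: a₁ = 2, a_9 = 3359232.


r^(n-1) = aₙ/a₁
r^8 = 3359232/2 = 1679616
r = 1679616^(1/8)
= ±6; taking r > 0 gives r = 6

r = 6


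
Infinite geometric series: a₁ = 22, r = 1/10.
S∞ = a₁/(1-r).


S∞ = a₁/(1-r) = 22/(1 - 1/10)
= 22/(9/10)
= 220/9

S∞ = 220/9


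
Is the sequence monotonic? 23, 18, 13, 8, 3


Differences: -5, -5, -5, -5
All differences < 0 → strictly DECREASING

Monotonically decreasing


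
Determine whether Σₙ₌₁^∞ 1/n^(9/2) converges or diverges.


p-series test: Σ c/n^p converges if p > 1, diverges if p ≤ 1 (constant c > 0 doesn't affect convergence).
p = 9/2
9/2 > 1 → CONVERGES

Converges (p = 9/2 > 1)


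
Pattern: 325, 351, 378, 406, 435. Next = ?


Pattern: triangular numbers: n(n+1)/2
Terms: 325, 351, 378, 406, 435
Next term = 465

Next term = 465


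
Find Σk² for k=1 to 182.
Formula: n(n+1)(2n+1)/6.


n = 182
n(n+1)(2n+1)/6 = 182×183×365/6
= 12156690/6 = 2026115

Σk² = 2026115


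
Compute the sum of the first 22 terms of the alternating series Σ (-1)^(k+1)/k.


S = 1 - 1/2 + 1/3 - 1/4 + 1/5 - 1/6 + 1/7 - 1/8 ± ...
= 0.6709
(Full series converges to +ln(2) ≈ +0.6931)

S_22 = 0.6709


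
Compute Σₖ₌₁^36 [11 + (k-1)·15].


aₙ = 11 + (36-1)×15 = 536
Sₙ = n(a₁+aₙ)/2 = 36×(11+536)/2
= 36×547/2 = 9846

S_36 = 9846


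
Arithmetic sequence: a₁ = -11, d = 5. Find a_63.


aₙ = a₁ + (n-1)d
= -11 + (63-1)×5
= -11 + 310
= 299

a_63 = 299


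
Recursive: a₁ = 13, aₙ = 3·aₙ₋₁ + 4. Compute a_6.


Computing step by step:
a_1 = 13
a_2 = 43
a_3 = 133
a_4 = 403
a_5 = 1213
a_6 = 3643


a_6 = 3643


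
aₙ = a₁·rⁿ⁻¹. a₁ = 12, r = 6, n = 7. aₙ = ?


aₙ = a₁·r^(n-1)
= 12×6^6
= 12×46656
= 559872

a_7 = 559872


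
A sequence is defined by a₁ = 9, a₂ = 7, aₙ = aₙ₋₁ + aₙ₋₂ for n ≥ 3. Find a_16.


Computing iteratively: 9, 7, 16, 23, 39, 62, 101, 163, 264, 427, 691, 1118, ...
a_16 = 7663

a_16 = 7663


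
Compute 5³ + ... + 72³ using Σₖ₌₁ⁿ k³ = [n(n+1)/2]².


Σₖ₌5^72 k³ = [72·73/2]² − [4·5/2]²
= 6906384 − 100 = 6906284

Σk³ = 6906284


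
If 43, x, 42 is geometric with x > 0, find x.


GM = √(43×42) = √1806 = 42.4971

GM = 42.4971


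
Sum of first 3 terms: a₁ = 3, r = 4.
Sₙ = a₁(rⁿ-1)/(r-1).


Sₙ = 3×(4^3 - 1)/(4 - 1)
= 3×(64 - 1)/3
= 3×63/3
= 63

S_3 = 63


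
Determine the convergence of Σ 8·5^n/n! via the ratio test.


aₙ = 8·5^n/n!
a_{n+1}/aₙ = 5^(n+1)/(n+1)! × n!/5^n  (constant 8 cancels)
= 5/(n+1)
L = lim(n→∞) 5/(n+1) = 0
L < 1 → series CONVERGES

Converges (ratio test: L = 0 < 1)


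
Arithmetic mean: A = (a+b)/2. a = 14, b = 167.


AM = (14 + 167)/2 = 181/2 = 90.5

AM = 90.5


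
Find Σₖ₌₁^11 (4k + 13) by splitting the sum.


Σ(4k+13) = 4·Σk + 13·n
= 4·66 + 13·11
= 264 + 143 = 407

Σ = 407


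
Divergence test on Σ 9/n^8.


lim(n→∞) 9/n^8 = 0
lim aₙ = 0 → nth-term test is INCONCLUSIVE
(Need other tests; this is actually a convergent p-series with p=8 > 1)

Inconclusive (lim aₙ = 0; need another test)


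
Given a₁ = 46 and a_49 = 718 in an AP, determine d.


d = (aₙ - a₁)/(n-1)
= (718 - 46)/(49-1)
= 672/48 = 14

d = 14


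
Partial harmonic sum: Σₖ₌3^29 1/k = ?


Σₖ₌3^29 1/k = 1/3 + 1/4 + 1/5 + ... + 1/29
= 5733412167187/2329089562800
≈ 2.4617

Sum = 5733412167187/2329089562800 ≈ 2.4617


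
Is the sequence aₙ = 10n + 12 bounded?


aₙ = 10n + 12 → as n→∞, aₙ→∞
No finite upper bound exists
The sequence is UNBOUNDED

Unbounded (aₙ → ∞ as n → ∞)


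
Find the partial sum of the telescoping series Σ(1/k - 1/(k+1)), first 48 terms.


Telescoping: adjacent terms cancel.
= 1/1 - 1/49
= 1 - 1/49 = 48/49

Sum = 48/49


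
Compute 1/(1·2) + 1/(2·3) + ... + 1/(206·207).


1/(k(k+1)) = 1/k - 1/(k+1) (partial fractions)
Telescoping: Σ = 1 - 1/207 = 206/207

Sum = 206/207


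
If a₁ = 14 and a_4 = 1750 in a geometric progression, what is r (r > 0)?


r^(n-1) = aₙ/a₁
r^3 = 1750/14 = 125
r = 125^(1/3)
= 5

r = 5


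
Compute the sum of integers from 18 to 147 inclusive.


Σₖ₌18^147 k = Σₖ₌₁^147 k − Σₖ₌₁^17 k
= 147·148/2 − 17·18/2
= 10878 − 153 = 10725

Σk = 10725


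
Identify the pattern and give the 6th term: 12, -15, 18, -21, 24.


Pattern: alternating sign, magnitude arithmetic (d=3)
Terms: 12, -15, 18, -21, 24
Next term = -27

Next term = -27


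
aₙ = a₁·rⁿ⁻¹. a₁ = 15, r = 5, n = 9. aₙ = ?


aₙ = a₁·r^(n-1)
= 15×5^8
= 15×390625
= 5859375

a_9 = 5859375


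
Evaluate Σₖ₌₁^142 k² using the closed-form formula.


n = 142
n(n+1)(2n+1)/6 = 142×143×285/6
= 5787210/6 = 964535

Σk² = 964535


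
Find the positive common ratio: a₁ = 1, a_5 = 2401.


r^(n-1) = aₙ/a₁
r^4 = 2401/1 = 2401
r = 2401^(1/4)
= ±7; taking r > 0 gives r = 7

r = 7


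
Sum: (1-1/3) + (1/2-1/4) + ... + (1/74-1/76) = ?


Telescoping with gap 2: two head and two tail terms survive.
= (1 + 1/2) - (1/75 + 1/76)
= 3/2 - 1/75 - 1/76 = 8399/5700

Sum = 8399/5700


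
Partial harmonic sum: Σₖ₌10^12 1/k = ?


Σₖ₌10^12 1/k = 1/10 + 1/11 + 1/12
= 181/660
≈ 0.2742

Sum = 181/660 ≈ 0.2742


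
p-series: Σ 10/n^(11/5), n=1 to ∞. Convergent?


p-series test: Σ c/n^p converges if p > 1, diverges if p ≤ 1 (constant c > 0 doesn't affect convergence).
p = 11/5
11/5 > 1 → CONVERGES

Converges (p = 11/5 > 1)


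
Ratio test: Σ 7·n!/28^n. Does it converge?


aₙ = 7·n!/28^n
a_{n+1}/aₙ = (n+1)!/28^(n+1) × 28^n/n!  (constant 7 cancels)
= (n+1)/28
L = lim(n→∞) (n+1)/28 = ∞
L > 1 → series DIVERGES

Diverges (ratio test: L = ∞ > 1)


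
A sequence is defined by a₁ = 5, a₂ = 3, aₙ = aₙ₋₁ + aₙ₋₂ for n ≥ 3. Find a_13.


Computing iteratively: 5, 3, 8, 11, 19, 30, 49, 79, 128, 207, 335, 542, ...
a_13 = 877

a_13 = 877


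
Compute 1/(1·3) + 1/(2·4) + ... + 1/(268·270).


1/(k(k+2)) = (1/2)·(1/k - 1/(k+2)) (partial fractions)
Telescoping: Σ = (1/2)·(1 + 1/2 - 1/269 - 1/270) = 54203/72630

Sum = 54203/72630


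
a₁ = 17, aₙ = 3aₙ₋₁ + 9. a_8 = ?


Computing step by step:
a_1 = 17
a_2 = 60
a_3 = 189
a_4 = 576
a_5 = 1737
a_6 = 5220
a_7 = 15669
a_8 = 47016


a_8 = 47016


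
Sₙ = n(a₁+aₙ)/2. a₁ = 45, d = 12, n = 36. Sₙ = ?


aₙ = 45 + (36-1)×12 = 465
Sₙ = n(a₁+aₙ)/2 = 36×(45+465)/2
= 36×510/2 = 9180

S_36 = 9180


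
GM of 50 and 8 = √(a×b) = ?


GM = √(50×8) = √400 = 20

GM = 20


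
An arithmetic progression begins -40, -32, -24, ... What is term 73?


aₙ = a₁ + (n-1)d
= -40 + (73-1)×8
= -40 + 576
= 536

a_73 = 536


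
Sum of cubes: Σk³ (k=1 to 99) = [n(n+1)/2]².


n(n+1)/2 = 99×100/2 = 4950
Σk³ = 4950² = 24502500

Σk³ = 24502500


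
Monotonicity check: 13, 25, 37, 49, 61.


Differences: 12, 12, 12, 12
All differences > 0 → strictly INCREASING

Monotonically increasing


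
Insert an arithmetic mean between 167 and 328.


AM = (167 + 328)/2 = 495/2 = 247.5

AM = 247.5


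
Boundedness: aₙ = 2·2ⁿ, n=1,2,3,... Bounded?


aₙ = 2·2ⁿ → as n→∞, aₙ→∞ (since base 2 > 1)
No finite upper bound exists
The sequence is UNBOUNDED

Unbounded (aₙ → ∞ as n → ∞)


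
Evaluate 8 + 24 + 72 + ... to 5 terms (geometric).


Sₙ = 8×(3^5 - 1)/(3 - 1)
= 8×(243 - 1)/2
= 8×242/2
= 968

S_5 = 968


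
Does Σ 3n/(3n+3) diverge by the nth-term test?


lim(n→∞) 3n/(3n+3) = 3/3 = 1  (divide numerator and denominator by n)
lim aₙ = 1 ≠ 0 → series DIVERGES

Diverges (lim aₙ = 1 ≠ 0)


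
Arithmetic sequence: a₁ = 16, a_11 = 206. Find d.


d = (aₙ - a₁)/(n-1)
= (206 - 16)/(11-1)
= 190/10 = 19

d = 19


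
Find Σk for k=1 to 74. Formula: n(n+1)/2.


n(n+1)/2 = 74×75/2 = 5550/2 = 2775

Σk = 2775


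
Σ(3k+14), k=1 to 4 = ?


Σ(3k+14) = 3·Σk + 14·n
= 3·10 + 14·4
= 30 + 56 = 86

Σ = 86


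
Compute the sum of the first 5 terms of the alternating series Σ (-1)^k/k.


S = -1 + 1/2 - 1/3 + 1/4 - 1/5
= -0.7833
(Full series converges to -ln(2) ≈ -0.6931)

S_5 = -0.7833


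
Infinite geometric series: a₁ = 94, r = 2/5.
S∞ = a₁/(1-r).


S∞ = a₁/(1-r) = 94/(1 - 2/5)
= 94/(3/5)
= 470/3

S∞ = 470/3


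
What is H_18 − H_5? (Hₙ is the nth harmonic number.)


Σₖ₌6^18 1/k = 1/6 + 1/7 + 1/8 + ... + 1/18
= 989797/816816
≈ 1.2118

Sum = 989797/816816 ≈ 1.2118


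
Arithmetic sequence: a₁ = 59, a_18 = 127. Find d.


d = (aₙ - a₁)/(n-1)
= (127 - 59)/(18-1)
= 68/17 = 4

d = 4
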